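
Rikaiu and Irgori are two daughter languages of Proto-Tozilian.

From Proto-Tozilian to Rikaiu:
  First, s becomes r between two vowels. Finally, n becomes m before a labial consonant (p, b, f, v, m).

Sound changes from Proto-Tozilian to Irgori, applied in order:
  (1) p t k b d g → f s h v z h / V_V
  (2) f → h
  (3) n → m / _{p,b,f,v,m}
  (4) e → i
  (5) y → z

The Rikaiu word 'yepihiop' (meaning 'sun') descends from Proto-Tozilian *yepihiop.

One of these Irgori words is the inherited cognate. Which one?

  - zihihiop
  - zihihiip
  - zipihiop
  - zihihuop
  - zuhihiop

Irgori: *yepihiop > yefihiop > yehihiop > yihihiop > zihihiop  (by intervocalic lenition, unconditioned shift, vowel merger, unconditioned shift)
Only 'zihihiop' matches the regular Irgori development of *yepihiop.

zihihiop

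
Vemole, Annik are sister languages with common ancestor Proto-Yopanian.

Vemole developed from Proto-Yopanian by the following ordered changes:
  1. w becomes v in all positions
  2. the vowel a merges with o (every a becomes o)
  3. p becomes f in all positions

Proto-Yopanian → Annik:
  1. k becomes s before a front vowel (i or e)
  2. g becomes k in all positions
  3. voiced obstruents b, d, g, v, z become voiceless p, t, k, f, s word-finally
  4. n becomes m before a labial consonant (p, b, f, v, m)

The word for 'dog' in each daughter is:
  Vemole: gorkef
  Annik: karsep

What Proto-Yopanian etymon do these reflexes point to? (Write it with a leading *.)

Position 2: Vemole has o, Annik has a. Annik preserves a here (none of its changes turn any other segment into a), so the proto-segment is *a.
Position 6: Vemole has f, Annik has p. Taking the neighbouring segments as reconstructed: Vemole f could go back to *p or *f; Annik p could go back to *p or *b — the one source consistent with every daughter is *p.
Position 1: Vemole has g, Annik has k. Vemole preserves g here (none of its changes turn any other segment into g), so the proto-segment is *g.
This points to *garkep. Verify forward in each daughter:
Vemole: *garkep > gorkep > gorkef  (by vowel merger, unconditioned shift)
Annik: *garkep
  garkep → garsep   [palatalisation]
  garsep → karsep   [unconditioned shift]
  karsep (rule 3 does not apply)
  karsep (rule 4 does not apply)
  giving Annik karsep.
Only *garkep yields all of Vemole gorkef, Annik karsep.

*garkep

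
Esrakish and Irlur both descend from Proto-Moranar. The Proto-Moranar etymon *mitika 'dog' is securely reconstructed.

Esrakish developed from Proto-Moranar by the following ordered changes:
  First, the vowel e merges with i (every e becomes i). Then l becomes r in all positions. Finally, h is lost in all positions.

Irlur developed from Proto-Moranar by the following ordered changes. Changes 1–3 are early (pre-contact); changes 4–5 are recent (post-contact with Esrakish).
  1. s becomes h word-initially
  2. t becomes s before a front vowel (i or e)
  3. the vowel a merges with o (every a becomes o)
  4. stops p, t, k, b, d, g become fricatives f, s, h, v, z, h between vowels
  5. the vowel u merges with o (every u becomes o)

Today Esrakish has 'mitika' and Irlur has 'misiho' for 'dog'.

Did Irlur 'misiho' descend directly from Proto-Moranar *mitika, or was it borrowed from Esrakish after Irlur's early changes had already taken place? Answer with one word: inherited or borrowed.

inherited

If inherited, *mitika would pass through all of Irlur's changes:
Irlur: start from *mitika.
  rule 1: no change — mitika
  rule 2 (palatalisation): mitika → misika
  rule 3 (vowel merger): misika → misiko
  rule 4 (intervocalic lenition): misiko → misiho
  rule 5: no change — misiho
  ⇒ Irlur misiho
If borrowed from Esrakish 'mitika' after the early changes, it would undergo only the recent ones:
  rule 4 (intervocalic lenition): mitika → misiha
  rule 5 (vowel merger): no change (misiha)
  ⇒ as a loan: misiha
Irlur 'misiho' matches the inherited outcome exactly, so it is an inherited cognate, not a loan.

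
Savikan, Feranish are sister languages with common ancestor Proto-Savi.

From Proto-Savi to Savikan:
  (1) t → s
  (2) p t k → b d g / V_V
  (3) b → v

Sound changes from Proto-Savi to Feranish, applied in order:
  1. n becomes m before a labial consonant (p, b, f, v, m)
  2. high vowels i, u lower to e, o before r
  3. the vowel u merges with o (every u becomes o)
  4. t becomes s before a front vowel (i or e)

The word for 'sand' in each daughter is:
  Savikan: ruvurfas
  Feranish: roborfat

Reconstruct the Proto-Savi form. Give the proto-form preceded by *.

Position 8: Savikan has s, Feranish has t. Feranish preserves t here (none of its changes turn any other segment into t), so the proto-segment is *t.
Position 3: Savikan has v, Feranish has b. Feranish preserves b here (none of its changes turn any other segment into b), so the proto-segment is *b.
Position 4: Savikan has u, Feranish has o. Savikan preserves u here (none of its changes turn any other segment into u), so the proto-segment is *u.
This points to *ruburfat. Verify forward in each daughter:
Savikan: start from *ruburfat.
  rule 1 (unconditioned shift): ruburfat → ruburfas
  rule 2: no change — ruburfas
  rule 3 (unconditioned shift): ruburfas → ruvurfas
  ⇒ Savikan ruvurfas
Feranish: start from *ruburfat.
  rule 1: no change — ruburfat
  rule 2 (pre-rhotic lowering): ruburfat → ruborfat
  rule 3 (vowel merger): ruborfat → roborfat
  rule 4: no change — roborfat
  ⇒ Feranish roborfat
Only *ruburfat yields all of Savikan ruvurfas, Feranish roborfat.

*ruburfat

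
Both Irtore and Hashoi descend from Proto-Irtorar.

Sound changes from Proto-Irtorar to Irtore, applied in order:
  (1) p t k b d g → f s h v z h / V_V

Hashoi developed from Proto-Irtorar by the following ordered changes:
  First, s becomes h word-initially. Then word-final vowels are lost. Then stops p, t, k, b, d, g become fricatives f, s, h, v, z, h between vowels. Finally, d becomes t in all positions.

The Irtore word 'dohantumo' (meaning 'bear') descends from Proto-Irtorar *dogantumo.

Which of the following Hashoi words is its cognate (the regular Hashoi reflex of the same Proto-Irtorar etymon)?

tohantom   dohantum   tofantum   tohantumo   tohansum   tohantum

Hashoi: *dogantumo > dogantum > dohantum > tohantum  (by apocope, intervocalic lenition, unconditioned shift)
The other candidates each miss or misapply at least one Hashoi change.

tohantum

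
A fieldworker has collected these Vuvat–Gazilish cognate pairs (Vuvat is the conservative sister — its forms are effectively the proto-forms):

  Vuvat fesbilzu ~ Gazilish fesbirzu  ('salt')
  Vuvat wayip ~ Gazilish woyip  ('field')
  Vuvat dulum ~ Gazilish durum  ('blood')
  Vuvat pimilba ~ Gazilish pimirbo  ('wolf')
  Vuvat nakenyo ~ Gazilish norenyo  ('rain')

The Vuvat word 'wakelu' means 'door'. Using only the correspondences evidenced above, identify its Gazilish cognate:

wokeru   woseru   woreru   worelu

wayip ~ woyip, nakenyo ~ norenyo — Vuvat a corresponds to Gazilish o after a consonant, before a consonant other than r, m, n, p, b, f, v.
nakenyo ~ norenyo — Vuvat k corresponds to Gazilish r between vowels (before a front vowel).
dulum ~ durum — Vuvat l corresponds to Gazilish r between vowels (before a back vowel).
Applying these to Vuvat 'wakelu':
  wakelu → wokelu   (a→o after a consonant, before a consonant other than r, m, n, p, b, f, v)
  wokelu → worelu   (k→r between vowels (before a front vowel))
  worelu → woreru   (l→r between vowels (before a back vowel))
So the Gazilish cognate is 'woreru'.

woreru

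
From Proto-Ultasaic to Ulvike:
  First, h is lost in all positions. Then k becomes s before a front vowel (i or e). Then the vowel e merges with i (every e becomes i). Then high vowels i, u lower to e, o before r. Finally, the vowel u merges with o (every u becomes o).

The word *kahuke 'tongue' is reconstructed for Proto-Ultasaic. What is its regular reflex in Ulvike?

Ulvike: start from *kahuke.
  rule 1 (h-loss): kahuke → kauke
  rule 2 (palatalisation): kauke → kause
  rule 3 (vowel merger): kause → kausi
  rule 4: no change — kausi
  rule 5 (vowel merger): kausi → kaosi
  ⇒ Ulvike kaosi

kaosi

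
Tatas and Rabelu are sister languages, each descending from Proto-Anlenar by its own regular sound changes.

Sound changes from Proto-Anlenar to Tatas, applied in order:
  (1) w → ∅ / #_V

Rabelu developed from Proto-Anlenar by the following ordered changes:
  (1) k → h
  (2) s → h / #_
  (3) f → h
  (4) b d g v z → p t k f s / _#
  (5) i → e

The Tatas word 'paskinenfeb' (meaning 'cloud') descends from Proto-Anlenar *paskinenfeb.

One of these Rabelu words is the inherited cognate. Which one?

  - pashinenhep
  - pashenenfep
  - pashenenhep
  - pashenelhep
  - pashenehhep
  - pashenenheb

Rabelu: *paskinenfeb
  paskinenfeb → pashinenfeb   [unconditioned shift]
  pashinenfeb (rule 2 does not apply)
  pashinenfeb → pashinenheb   [unconditioned shift]
  pashinenheb → pashinenhep   [final devoicing]
  pashinenhep → pashenenhep   [vowel merger]
  giving Rabelu pashenenhep.
Among the options, 'pashenenhep' alone shows every Rabelu change applied in order.

pashenenhep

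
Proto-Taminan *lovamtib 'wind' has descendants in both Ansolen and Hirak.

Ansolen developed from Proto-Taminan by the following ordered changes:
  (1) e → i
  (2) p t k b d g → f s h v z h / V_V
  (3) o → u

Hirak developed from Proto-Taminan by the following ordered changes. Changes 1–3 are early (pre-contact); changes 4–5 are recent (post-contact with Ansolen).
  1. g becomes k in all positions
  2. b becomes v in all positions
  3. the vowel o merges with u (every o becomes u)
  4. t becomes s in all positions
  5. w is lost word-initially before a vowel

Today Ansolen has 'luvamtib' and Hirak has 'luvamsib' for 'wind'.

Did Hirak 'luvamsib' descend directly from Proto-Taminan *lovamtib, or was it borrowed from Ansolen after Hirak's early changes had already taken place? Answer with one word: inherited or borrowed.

If inherited, *lovamtib would pass through all of Hirak's changes:
Hirak: *lovamtib
  lovamtib (rule 1 does not apply)
  lovamtib → lovamtiv   [unconditioned shift]
  lovamtiv → luvamtiv   [vowel merger]
  luvamtiv → luvamsiv   [unconditioned shift]
  luvamsiv (rule 5 does not apply)
  giving Hirak luvamsiv.
If borrowed from Ansolen 'luvamtib' after the early changes, it would undergo only the recent ones:
  rule 4 (unconditioned shift): luvamtib → luvamsib
  rule 5 (glide loss): no change (luvamsib)
  ⇒ as a loan: luvamsib
Hirak 'luvamsib' matches the loan outcome 'luvamsib', not the inherited 'luvamsiv' — it skipped the early Hirak changes, so it was borrowed from Ansolen.

borrowed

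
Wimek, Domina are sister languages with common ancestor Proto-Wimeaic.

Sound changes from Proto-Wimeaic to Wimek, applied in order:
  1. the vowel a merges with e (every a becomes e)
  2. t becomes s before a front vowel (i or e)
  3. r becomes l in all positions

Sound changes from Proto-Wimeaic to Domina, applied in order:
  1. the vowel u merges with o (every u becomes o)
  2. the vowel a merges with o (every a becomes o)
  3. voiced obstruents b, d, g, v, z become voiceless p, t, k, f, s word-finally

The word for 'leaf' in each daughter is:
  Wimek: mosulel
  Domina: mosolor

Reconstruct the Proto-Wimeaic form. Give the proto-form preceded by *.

Position 6: Wimek has e, Domina has o. Taking the neighbouring segments as reconstructed: Wimek e could go back to *a or *e; Domina o could go back to *a or *o or *u — the one source consistent with every daughter is *a.
Position 7: Wimek has l, Domina has r. Domina preserves r here (none of its changes turn any other segment into r), so the proto-segment is *r.
Verify the candidate proto-form against each daughter:
Wimek: start from *mosular.
  rule 1 (vowel merger): mosular → mosuler
  rule 2: no change — mosuler
  rule 3 (unconditioned shift): mosuler → mosulel
  ⇒ Wimek mosulel
Domina: start from *mosular.
  rule 1 (vowel merger): mosular → mosolar
  rule 2 (vowel merger): mosolar → mosolor
  rule 3: no change — mosolor
  ⇒ Domina mosolor
*mosular is the unique common source.

*mosular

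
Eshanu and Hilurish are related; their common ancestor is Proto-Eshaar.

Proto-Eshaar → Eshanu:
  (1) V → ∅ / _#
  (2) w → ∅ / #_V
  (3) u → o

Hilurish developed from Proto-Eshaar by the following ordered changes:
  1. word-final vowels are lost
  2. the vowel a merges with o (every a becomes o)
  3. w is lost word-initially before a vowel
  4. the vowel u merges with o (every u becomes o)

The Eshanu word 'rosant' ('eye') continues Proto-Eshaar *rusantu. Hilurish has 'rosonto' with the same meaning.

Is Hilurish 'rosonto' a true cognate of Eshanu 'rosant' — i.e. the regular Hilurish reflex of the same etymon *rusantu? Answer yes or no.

Derive the expected Hilurish reflex of *rusantu:
Hilurish: start from *rusantu.
  rule 1 (apocope): rusantu → rusant
  rule 2 (vowel merger): rusant → rusont
  rule 3: no change — rusont
  rule 4 (vowel merger): rusont → rosont
  ⇒ Hilurish rosont
The regular Hilurish reflex would be 'rosont', but the attested form is 'rosonto'. The correspondence is irregular, so they are not cognates (the Hilurish form has a different source).

no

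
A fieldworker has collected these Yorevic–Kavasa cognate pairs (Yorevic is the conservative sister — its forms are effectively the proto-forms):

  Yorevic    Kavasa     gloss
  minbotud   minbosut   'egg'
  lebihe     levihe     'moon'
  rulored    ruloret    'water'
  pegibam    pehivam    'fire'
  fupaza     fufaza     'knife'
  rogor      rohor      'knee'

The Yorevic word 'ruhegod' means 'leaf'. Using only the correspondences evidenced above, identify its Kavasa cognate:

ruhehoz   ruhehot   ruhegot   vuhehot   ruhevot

rogor ~ rohor — Yorevic g corresponds to Kavasa h between vowels (before a back vowel).
minbotud ~ minbosut, rulored ~ ruloret — Yorevic d corresponds to Kavasa t word-finally.
Applying these to Yorevic 'ruhegod':
  ruhegod → ruhehod   (g→h between vowels (before a back vowel))
  ruhehod → ruhehot   (d→t word-finally)
So the Kavasa cognate is 'ruhehot'.

ruhehot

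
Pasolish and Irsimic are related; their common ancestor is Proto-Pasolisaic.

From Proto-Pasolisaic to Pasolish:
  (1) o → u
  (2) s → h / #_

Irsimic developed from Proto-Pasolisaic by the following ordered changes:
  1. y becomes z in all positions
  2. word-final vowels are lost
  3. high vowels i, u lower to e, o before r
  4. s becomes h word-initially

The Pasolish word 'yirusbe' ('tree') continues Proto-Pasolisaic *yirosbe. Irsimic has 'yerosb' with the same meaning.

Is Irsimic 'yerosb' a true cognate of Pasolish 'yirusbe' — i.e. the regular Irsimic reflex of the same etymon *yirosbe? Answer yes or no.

no

Derive the expected Irsimic reflex of *yirosbe:
Irsimic: start from *yirosbe.
  rule 1 (unconditioned shift): yirosbe → zirosbe
  rule 2 (apocope): zirosbe → zirosb
  rule 3 (pre-rhotic lowering): zirosb → zerosb
  rule 4: no change — zerosb
  ⇒ Irsimic zerosb
The regular Irsimic reflex would be 'zerosb', but the attested form is 'yerosb'. The correspondence is irregular, so they are not cognates (the Irsimic form has a different source).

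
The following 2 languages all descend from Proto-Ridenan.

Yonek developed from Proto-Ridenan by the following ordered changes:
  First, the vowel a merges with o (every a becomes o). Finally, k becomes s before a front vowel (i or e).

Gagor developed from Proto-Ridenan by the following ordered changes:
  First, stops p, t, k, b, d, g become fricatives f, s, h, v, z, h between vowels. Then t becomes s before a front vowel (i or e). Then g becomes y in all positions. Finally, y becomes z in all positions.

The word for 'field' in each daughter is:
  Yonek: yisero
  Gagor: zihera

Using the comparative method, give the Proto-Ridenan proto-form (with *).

Position 1: Yonek has y, Gagor has z. Yonek preserves y here (none of its changes turn any other segment into y), so the proto-segment is *y.
Position 6: Yonek has o, Gagor has a. Gagor preserves a here (none of its changes turn any other segment into a), so the proto-segment is *a.
Position 3: Yonek has s, Gagor has h. Taking the neighbouring segments as reconstructed: Yonek s could go back to *k or *s; Gagor h could go back to *k or *g or *h — the one source consistent with every daughter is *k.
Continuing position by position gives *yikera; check it forward:
Yonek: start from *yikera.
  rule 1 (vowel merger): yikera → yikero
  rule 2 (palatalisation): yikero → yisero
  ⇒ Yonek yisero
Gagor: *yikera
  yikera → yihera   [intervocalic lenition]
  yihera (rule 2 does not apply)
  yihera (rule 3 does not apply)
  yihera → zihera   [unconditioned shift]
  giving Gagor zihera.
Only *yikera yields all of Yonek yisero, Gagor zihera.

*yikera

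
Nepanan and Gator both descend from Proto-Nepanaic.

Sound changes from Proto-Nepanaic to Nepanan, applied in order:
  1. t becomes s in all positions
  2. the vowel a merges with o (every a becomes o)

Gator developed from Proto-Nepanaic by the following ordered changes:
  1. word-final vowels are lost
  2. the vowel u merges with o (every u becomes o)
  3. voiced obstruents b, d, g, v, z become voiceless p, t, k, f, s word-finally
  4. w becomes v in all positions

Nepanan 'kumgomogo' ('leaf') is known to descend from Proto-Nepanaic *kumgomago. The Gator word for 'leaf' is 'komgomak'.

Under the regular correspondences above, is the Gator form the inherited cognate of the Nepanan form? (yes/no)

Derive the expected Gator reflex of *kumgomago:
Gator: *kumgomago > kumgomag > komgomag > komgomak  (by apocope, vowel merger, final devoicing)
Gator 'komgomak' matches the regular reflex exactly, so the pair is cognate.

yes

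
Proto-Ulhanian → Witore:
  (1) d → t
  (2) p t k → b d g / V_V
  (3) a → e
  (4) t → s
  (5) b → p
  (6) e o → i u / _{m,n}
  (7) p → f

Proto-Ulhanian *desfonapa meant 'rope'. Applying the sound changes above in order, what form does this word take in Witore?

Witore: *desfonapa
  desfonapa → tesfonapa   [unconditioned shift]
  tesfonapa → tesfonaba   [intervocalic voicing]
  tesfonaba → tesfonebe   [vowel merger]
  tesfonebe → sesfonebe   [unconditioned shift]
  sesfonebe → sesfonepe   [unconditioned shift]
  sesfonepe → sesfunepe   [pre-nasal raising]
  sesfunepe → sesfunefe   [unconditioned shift]
  giving Witore sesfunefe.

sesfunefe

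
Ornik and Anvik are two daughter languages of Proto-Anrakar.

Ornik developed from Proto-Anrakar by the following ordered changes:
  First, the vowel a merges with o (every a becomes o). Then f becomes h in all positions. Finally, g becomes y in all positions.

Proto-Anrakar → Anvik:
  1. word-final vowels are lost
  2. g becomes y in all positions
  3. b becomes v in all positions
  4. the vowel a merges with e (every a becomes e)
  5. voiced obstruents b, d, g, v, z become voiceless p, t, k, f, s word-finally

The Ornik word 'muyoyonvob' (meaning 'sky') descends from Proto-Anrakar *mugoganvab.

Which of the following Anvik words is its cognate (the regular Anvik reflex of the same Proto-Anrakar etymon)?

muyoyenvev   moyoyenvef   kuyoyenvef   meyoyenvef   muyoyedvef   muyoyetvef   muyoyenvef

Anvik: start from *mugoganvab.
  rule 1: no change — mugoganvab
  rule 2 (unconditioned shift): mugoganvab → muyoyanvab
  rule 3 (unconditioned shift): muyoyanvab → muyoyanvav
  rule 4 (vowel merger): muyoyanvav → muyoyenvev
  rule 5 (final devoicing): muyoyenvev → muyoyenvef
  ⇒ Anvik muyoyenvef
The other candidates each miss or misapply at least one Anvik change.

muyoyenvef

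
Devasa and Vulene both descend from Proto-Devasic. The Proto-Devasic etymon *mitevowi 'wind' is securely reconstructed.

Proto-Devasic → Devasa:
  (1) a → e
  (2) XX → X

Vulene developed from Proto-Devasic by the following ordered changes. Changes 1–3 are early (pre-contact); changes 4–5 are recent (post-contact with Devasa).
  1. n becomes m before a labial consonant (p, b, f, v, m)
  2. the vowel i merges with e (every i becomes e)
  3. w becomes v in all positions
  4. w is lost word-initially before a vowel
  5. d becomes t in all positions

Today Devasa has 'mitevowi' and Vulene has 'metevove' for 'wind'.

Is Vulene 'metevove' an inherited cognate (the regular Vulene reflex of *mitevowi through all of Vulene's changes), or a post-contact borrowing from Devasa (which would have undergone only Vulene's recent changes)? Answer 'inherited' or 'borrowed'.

inherited

If inherited, *mitevowi would pass through all of Vulene's changes:
Vulene: start from *mitevowi.
  rule 1: no change — mitevowi
  rule 2 (vowel merger): mitevowi → metevowe
  rule 3 (unconditioned shift): metevowe → metevove
  rule 4: no change — metevove
  rule 5: no change — metevove
  ⇒ Vulene metevove
If borrowed from Devasa 'mitevowi' after the early changes, it would undergo only the recent ones:
  rule 4 (glide loss): no change (mitevowi)
  rule 5 (unconditioned shift): no change (mitevowi)
  ⇒ as a loan: mitevowi
Vulene 'metevove' matches the inherited outcome exactly, so it is an inherited cognate, not a loan.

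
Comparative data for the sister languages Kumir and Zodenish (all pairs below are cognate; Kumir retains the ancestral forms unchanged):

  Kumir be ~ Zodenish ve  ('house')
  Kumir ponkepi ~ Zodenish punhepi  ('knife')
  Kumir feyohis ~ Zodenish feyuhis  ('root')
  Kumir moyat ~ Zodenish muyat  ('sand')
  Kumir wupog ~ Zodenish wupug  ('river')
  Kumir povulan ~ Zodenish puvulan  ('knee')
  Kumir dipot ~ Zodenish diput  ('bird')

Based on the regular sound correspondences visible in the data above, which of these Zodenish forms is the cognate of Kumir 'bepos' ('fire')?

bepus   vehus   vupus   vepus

be ~ ve — Kumir b corresponds to Zodenish v word-initially before a front vowel.
feyohis ~ feyuhis, moyat ~ muyat — Kumir o corresponds to Zodenish u after a consonant, before a consonant other than r, m, n, p, b, f, v.
Applying these to Kumir 'bepos':
  bepos → vepos   (b→v word-initially before a front vowel)
  vepos → vepus   (o→u after a consonant, before a consonant other than r, m, n, p, b, f, v)
So the Zodenish cognate is 'vepus'.

vepus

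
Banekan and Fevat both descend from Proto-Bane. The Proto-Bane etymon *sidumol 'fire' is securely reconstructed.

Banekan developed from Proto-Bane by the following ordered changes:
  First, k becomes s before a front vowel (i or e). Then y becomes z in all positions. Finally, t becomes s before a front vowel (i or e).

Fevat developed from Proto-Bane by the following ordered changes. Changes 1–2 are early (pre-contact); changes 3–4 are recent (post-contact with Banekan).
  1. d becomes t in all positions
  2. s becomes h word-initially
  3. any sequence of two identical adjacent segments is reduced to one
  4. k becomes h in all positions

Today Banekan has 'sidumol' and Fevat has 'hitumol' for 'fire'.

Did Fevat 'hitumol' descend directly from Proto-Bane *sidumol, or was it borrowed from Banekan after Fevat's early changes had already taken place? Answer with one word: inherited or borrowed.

inherited

If inherited, *sidumol would pass through all of Fevat's changes:
Fevat: *sidumol
  sidumol → situmol   [unconditioned shift]
  situmol → hitumol   [debuccalisation]
  hitumol (rule 3 does not apply)
  hitumol (rule 4 does not apply)
  giving Fevat hitumol.
If borrowed from Banekan 'sidumol' after the early changes, it would undergo only the recent ones:
  rule 3 (degemination): no change (sidumol)
  rule 4 (unconditioned shift): no change (sidumol)
  ⇒ as a loan: sidumol
Fevat 'hitumol' matches the inherited outcome exactly, so it is an inherited cognate, not a loan.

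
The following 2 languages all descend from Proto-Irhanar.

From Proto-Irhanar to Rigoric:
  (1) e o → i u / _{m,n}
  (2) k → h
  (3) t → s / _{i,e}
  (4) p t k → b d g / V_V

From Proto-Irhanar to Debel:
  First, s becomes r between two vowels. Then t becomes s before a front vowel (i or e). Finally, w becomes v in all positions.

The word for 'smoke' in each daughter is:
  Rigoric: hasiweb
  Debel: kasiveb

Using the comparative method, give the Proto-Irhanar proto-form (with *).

*katiweb

Position 5: Rigoric has w, Debel has v. Rigoric preserves w here (none of its changes turn any other segment into w), so the proto-segment is *w.
Position 1: Rigoric has h, Debel has k. Debel preserves k here (none of its changes turn any other segment into k), so the proto-segment is *k.
This points to *katiweb. Verify forward in each daughter:
Rigoric: start from *katiweb.
  rule 1: no change — katiweb
  rule 2 (unconditioned shift): katiweb → hatiweb
  rule 3 (palatalisation): hatiweb → hasiweb
  rule 4: no change — hasiweb
  ⇒ Rigoric hasiweb
Debel: start from *katiweb.
  rule 1: no change — katiweb
  rule 2 (palatalisation): katiweb → kasiweb
  rule 3 (unconditioned shift): kasiweb → kasiveb
  ⇒ Debel kasiveb
Only *katiweb yields all of Rigoric hasiweb, Debel kasiveb.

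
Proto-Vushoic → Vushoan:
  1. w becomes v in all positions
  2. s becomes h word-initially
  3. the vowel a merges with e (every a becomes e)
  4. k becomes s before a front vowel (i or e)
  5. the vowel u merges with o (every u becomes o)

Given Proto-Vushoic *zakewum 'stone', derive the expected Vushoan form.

Vushoan: *zakewum
  zakewum → zakevum   [unconditioned shift]
  zakevum (rule 2 does not apply)
  zakevum → zekevum   [vowel merger]
  zekevum → zesevum   [palatalisation]
  zesevum → zesevom   [vowel merger]
  giving Vushoan zesevom.

zesevom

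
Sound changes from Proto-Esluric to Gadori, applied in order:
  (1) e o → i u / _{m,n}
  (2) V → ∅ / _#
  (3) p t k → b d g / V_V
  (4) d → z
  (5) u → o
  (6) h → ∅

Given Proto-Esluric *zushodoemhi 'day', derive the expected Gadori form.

Gadori: *zushodoemhi
  zushodoemhi → zushodoimhi   [pre-nasal raising]
  zushodoimhi → zushodoimh   [apocope]
  zushodoimh (rule 3 does not apply)
  zushodoimh → zushozoimh   [unconditioned shift]
  zushozoimh → zoshozoimh   [vowel merger]
  zoshozoimh → zosozoim   [h-loss]
  giving Gadori zosozoim.

zosozoim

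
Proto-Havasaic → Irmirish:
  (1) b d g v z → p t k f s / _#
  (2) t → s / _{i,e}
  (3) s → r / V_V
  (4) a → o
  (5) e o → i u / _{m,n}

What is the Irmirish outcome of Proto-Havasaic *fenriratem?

Irmirish: *fenriratem > fenrirasem > fenrirarem > fenrirorem > finrirorim  (by palatalisation, rhotacism, vowel merger, pre-nasal raising)

finrirorim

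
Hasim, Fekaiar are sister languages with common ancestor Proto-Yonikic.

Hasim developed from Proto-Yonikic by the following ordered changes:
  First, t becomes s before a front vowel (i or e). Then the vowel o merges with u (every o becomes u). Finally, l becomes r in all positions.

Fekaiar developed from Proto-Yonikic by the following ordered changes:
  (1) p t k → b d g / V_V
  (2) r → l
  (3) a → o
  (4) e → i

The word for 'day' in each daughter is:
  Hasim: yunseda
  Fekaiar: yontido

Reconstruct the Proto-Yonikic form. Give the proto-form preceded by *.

Position 4: Hasim has s, Fekaiar has t. Fekaiar preserves t here (none of its changes turn any other segment into t), so the proto-segment is *t.
Position 5: Hasim has e, Fekaiar has i. Hasim preserves e here (none of its changes turn any other segment into e), so the proto-segment is *e.
Position 7: Hasim has a, Fekaiar has o. Hasim preserves a here (none of its changes turn any other segment into a), so the proto-segment is *a.
This points to *yonteda. Verify forward in each daughter:
Hasim: start from *yonteda.
  rule 1 (palatalisation): yonteda → yonseda
  rule 2 (vowel merger): yonseda → yunseda
  rule 3: no change — yunseda
  ⇒ Hasim yunseda
Fekaiar: *yonteda > yontedo > yontido  (by vowel merger, vowel merger)
*yonteda is the unique common source.

*yonteda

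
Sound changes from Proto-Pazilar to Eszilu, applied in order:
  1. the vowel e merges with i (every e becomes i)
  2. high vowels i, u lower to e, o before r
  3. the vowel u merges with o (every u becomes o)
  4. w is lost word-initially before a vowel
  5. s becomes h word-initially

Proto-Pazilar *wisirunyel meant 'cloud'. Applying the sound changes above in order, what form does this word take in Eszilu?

Eszilu: start from *wisirunyel.
  rule 1 (vowel merger): wisirunyel → wisirunyil
  rule 2 (pre-rhotic lowering): wisirunyil → wiserunyil
  rule 3 (vowel merger): wiserunyil → wiseronyil
  rule 4 (glide loss): wiseronyil → iseronyil
  rule 5: no change — iseronyil
  ⇒ Eszilu iseronyil

iseronyil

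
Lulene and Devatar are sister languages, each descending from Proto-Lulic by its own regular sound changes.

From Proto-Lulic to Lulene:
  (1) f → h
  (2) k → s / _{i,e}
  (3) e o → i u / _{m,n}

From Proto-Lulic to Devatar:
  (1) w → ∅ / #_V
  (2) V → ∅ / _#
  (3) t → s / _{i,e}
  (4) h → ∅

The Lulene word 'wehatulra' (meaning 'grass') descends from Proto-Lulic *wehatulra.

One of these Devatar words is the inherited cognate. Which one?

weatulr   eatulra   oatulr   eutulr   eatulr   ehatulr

Devatar: start from *wehatulra.
  rule 1 (glide loss): wehatulra → ehatulra
  rule 2 (apocope): ehatulra → ehatulr
  rule 3: no change — ehatulr
  rule 4 (h-loss): ehatulr → eatulr
  ⇒ Devatar eatulr
Only 'eatulr' matches the regular Devatar development of *wehatulra.

eatulr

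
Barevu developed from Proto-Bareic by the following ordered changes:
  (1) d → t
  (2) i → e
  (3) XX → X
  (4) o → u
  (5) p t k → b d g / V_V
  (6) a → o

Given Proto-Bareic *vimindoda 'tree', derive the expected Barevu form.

Barevu: start from *vimindoda.
  rule 1 (unconditioned shift): vimindoda → vimintota
  rule 2 (vowel merger): vimintota → vementota
  rule 3: no change — vementota
  rule 4 (vowel merger): vementota → vementuta
  rule 5 (intervocalic voicing): vementuta → vementuda
  rule 6 (vowel merger): vementuda → vementudo
  ⇒ Barevu vementudo

vementudo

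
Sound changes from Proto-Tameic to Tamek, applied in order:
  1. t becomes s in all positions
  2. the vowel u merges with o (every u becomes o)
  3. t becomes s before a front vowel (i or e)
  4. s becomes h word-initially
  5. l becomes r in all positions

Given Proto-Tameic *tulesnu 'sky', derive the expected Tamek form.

Tamek: *tulesnu > sulesnu > solesno > holesno > horesno  (by unconditioned shift, vowel merger, debuccalisation, unconditioned shift)

horesno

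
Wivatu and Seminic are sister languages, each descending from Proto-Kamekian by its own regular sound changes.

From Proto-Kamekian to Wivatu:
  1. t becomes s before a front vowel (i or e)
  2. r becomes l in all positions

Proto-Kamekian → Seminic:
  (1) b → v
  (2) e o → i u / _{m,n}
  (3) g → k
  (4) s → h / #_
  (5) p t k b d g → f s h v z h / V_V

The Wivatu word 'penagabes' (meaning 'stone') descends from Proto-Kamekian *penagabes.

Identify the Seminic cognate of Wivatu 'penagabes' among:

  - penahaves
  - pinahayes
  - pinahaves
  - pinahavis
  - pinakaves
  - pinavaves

Seminic: *penagabes
  penagabes → penagaves   [unconditioned shift]
  penagaves → pinagaves   [pre-nasal raising]
  pinagaves → pinakaves   [unconditioned shift]
  pinakaves (rule 4 does not apply)
  pinakaves → pinahaves   [intervocalic lenition]
  giving Seminic pinahaves.
Only 'pinahaves' matches the regular Seminic development of *penagabes.

pinahaves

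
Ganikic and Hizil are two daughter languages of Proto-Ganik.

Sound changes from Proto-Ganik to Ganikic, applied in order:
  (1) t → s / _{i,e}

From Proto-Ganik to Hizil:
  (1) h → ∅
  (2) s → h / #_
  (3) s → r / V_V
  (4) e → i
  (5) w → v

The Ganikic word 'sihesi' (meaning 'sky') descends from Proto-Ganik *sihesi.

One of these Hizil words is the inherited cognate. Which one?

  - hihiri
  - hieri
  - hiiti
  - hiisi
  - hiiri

hiiri

Hizil: *sihesi > siesi > hiesi > hieri > hiiri  (by h-loss, debuccalisation, rhotacism, vowel merger)
Only 'hiiri' matches the regular Hizil development of *sihesi.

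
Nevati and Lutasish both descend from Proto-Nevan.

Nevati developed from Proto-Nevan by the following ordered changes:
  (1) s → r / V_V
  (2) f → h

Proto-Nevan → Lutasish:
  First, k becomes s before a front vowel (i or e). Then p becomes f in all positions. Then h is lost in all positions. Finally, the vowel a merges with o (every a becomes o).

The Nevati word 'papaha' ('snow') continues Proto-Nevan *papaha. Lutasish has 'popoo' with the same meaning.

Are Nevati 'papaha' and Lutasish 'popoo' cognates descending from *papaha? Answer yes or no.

Derive the expected Lutasish reflex of *papaha:
Lutasish: *papaha > fafaha > fafaa > fofoo  (by unconditioned shift, h-loss, vowel merger)
The regular Lutasish reflex would be 'fofoo', but the attested form is 'popoo'. The correspondence is irregular, so they are not cognates (the Lutasish form has a different source).

no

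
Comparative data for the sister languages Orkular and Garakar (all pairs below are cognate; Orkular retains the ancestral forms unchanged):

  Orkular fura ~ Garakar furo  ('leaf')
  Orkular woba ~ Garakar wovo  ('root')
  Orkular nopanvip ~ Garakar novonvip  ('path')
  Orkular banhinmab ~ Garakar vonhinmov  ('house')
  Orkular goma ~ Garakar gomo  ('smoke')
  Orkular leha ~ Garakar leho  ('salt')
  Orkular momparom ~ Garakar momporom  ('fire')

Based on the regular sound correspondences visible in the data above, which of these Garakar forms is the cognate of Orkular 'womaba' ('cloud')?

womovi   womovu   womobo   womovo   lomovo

banhinmab ~ vonhinmov — Orkular a corresponds to Garakar o after a consonant, before a labial obstruent.
woba ~ wovo — Orkular b corresponds to Garakar v between vowels (before a back vowel).
fura ~ furo, woba ~ wovo — Orkular a corresponds to Garakar o word-finally.
Applying these to Orkular 'womaba':
  womaba → womoba   (a→o after a consonant, before a labial obstruent)
  womoba → womova   (b→v between vowels (before a back vowel))
  womova → womovo   (a→o word-finally)
So the Garakar cognate is 'womovo'.

womovo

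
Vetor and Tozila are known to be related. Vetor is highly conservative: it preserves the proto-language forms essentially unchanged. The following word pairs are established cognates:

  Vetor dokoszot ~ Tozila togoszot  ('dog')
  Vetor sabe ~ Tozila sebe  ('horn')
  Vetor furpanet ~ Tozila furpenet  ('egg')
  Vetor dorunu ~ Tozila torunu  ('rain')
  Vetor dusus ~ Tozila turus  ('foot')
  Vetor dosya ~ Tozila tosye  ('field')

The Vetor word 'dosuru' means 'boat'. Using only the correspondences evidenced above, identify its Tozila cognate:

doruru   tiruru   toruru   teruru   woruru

dokoszot ~ togoszot, dorunu ~ torunu — Vetor d corresponds to Tozila t word-initially before a back vowel.
dusus ~ turus — Vetor s corresponds to Tozila r between vowels (before a back vowel).
Applying these to Vetor 'dosuru':
  dosuru → tosuru   (d→t word-initially before a back vowel)
  tosuru → toruru   (s→r between vowels (before a back vowel))
So the Tozila cognate is 'toruru'.

toruru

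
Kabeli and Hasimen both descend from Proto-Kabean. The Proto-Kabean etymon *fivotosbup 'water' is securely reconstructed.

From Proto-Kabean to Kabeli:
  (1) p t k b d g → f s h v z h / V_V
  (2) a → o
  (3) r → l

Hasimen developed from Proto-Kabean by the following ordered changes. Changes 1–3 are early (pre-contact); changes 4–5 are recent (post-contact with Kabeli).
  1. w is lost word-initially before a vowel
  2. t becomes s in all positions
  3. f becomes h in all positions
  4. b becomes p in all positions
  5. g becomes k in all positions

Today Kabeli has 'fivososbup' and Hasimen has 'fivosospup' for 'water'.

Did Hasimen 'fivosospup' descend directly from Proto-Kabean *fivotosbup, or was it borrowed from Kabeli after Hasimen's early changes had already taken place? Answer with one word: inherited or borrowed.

If inherited, *fivotosbup would pass through all of Hasimen's changes:
Hasimen: start from *fivotosbup.
  rule 1: no change — fivotosbup
  rule 2 (unconditioned shift): fivotosbup → fivososbup
  rule 3 (unconditioned shift): fivososbup → hivososbup
  rule 4 (unconditioned shift): hivososbup → hivosospup
  rule 5: no change — hivosospup
  ⇒ Hasimen hivosospup
If borrowed from Kabeli 'fivososbup' after the early changes, it would undergo only the recent ones:
  rule 4 (unconditioned shift): fivososbup → fivosospup
  rule 5 (unconditioned shift): no change (fivosospup)
  ⇒ as a loan: fivosospup
Hasimen 'fivosospup' matches the loan outcome 'fivosospup', not the inherited 'hivosospup' — it skipped the early Hasimen changes, so it was borrowed from Kabeli.

borrowed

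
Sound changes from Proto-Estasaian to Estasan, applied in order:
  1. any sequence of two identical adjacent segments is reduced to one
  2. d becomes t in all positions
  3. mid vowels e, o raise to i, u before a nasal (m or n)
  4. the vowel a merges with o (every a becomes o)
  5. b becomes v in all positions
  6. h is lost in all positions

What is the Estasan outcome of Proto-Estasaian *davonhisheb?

Estasan: *davonhisheb > tavonhisheb > tavunhisheb > tovunhisheb > tovunhishev > tovunisev  (by unconditioned shift, pre-nasal raising, vowel merger, unconditioned shift, h-loss)

tovunisev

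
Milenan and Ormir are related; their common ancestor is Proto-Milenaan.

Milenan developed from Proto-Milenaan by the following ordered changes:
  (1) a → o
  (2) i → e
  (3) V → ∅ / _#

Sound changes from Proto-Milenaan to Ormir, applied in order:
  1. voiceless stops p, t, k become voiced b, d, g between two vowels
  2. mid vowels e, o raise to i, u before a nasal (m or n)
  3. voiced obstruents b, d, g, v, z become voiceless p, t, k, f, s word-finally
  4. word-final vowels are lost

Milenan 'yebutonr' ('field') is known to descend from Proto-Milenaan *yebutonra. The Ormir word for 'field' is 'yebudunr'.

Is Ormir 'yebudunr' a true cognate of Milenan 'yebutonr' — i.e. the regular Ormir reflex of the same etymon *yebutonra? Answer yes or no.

yes

Derive the expected Ormir reflex of *yebutonra:
Ormir: *yebutonra
  yebutonra → yebudonra   [intervocalic voicing]
  yebudonra → yebudunra   [pre-nasal raising]
  yebudunra (rule 3 does not apply)
  yebudunra → yebudunr   [apocope]
  giving Ormir yebudunr.
Ormir 'yebudunr' matches the regular reflex exactly, so the pair is cognate.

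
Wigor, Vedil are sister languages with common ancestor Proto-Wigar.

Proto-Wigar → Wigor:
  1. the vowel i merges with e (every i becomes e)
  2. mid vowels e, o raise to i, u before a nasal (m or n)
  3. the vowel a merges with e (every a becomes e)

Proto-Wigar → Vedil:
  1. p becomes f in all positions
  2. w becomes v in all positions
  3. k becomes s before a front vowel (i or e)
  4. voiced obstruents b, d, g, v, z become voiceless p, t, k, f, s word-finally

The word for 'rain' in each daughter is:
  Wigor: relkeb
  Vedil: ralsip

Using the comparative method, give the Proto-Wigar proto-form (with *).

*ralkib

Position 5: Wigor has e, Vedil has i. Vedil preserves i here (none of its changes turn any other segment into i), so the proto-segment is *i.
Position 6: Wigor has b, Vedil has p. Wigor preserves b here (none of its changes turn any other segment into b), so the proto-segment is *b.
Continuing position by position gives *ralkib; check it forward:
Wigor: start from *ralkib.
  rule 1 (vowel merger): ralkib → ralkeb
  rule 2: no change — ralkeb
  rule 3 (vowel merger): ralkeb → relkeb
  ⇒ Wigor relkeb
Vedil: *ralkib
  ralkib (rule 1 does not apply)
  ralkib (rule 2 does not apply)
  ralkib → ralsib   [palatalisation]
  ralsib → ralsip   [final devoicing]
  giving Vedil ralsip.
No other proto-form is consistent with every reflex, so the reconstruction is *ralkib.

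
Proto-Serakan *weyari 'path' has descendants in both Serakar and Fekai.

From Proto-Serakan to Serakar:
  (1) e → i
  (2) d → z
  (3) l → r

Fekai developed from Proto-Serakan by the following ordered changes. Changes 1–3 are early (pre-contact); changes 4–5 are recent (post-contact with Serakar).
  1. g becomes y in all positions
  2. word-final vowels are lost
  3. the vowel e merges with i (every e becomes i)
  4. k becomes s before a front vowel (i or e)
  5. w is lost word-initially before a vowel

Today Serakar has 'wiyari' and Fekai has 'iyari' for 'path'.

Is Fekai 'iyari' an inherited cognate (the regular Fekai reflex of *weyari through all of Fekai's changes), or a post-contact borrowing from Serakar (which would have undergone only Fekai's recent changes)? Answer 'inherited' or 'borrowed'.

borrowed

If inherited, *weyari would pass through all of Fekai's changes:
Fekai: *weyari > weyar > wiyar > iyar  (by apocope, vowel merger, glide loss)
If borrowed from Serakar 'wiyari' after the early changes, it would undergo only the recent ones:
  rule 4 (palatalisation): no change (wiyari)
  rule 5 (glide loss): wiyari → iyari
  ⇒ as a loan: iyari
Fekai 'iyari' matches the loan outcome 'iyari', not the inherited 'iyar' — it skipped the early Fekai changes, so it was borrowed from Serakar.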